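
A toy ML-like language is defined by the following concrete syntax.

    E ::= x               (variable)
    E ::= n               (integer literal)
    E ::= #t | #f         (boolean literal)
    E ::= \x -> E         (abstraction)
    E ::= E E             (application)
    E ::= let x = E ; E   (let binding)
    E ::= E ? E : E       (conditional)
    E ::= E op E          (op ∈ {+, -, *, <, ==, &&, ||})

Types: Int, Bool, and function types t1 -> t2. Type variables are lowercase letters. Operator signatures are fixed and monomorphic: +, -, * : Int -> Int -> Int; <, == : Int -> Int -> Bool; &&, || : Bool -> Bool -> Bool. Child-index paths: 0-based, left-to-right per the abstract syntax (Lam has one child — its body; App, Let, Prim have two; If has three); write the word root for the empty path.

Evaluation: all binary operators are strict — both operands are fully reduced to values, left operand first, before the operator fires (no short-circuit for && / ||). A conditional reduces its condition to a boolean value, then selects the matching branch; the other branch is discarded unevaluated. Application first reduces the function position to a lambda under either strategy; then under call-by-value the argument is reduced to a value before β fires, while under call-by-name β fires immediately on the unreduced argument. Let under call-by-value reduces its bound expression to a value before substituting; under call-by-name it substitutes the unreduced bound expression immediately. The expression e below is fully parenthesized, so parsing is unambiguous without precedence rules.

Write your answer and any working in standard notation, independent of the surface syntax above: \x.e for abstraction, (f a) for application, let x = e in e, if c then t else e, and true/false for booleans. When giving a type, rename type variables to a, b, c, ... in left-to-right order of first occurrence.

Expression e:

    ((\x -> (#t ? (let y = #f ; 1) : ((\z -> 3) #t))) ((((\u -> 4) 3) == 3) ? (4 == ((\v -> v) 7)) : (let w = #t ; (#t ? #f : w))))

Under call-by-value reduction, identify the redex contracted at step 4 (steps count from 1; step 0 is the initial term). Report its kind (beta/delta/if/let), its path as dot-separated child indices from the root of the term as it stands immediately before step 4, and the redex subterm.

Answer: let at 1 : (let w = true in (if true then false else w))

Derivation:
step 0: ((\x.(if true then (let y = false in 1) else ((\z.3) true))) (if (((\u.4) 3) == 3) then (4 == ((\v.v) 7)) else (let w = true in (if true then false else w))))
step 1: [beta@1.0.0] ((\x.(if true then (let y = false in 1) else ((\z.3) true))) (if (4 == 3) then (4 == ((\v.v) 7)) else (let w = true in (if true then false else w))))
step 2: [delta@1.0] ((\x.(if true then (let y = false in 1) else ((\z.3) true))) (if false then (4 == ((\v.v) 7)) else (let w = true in (if true then false else w))))
step 3: [if@1] ((\x.(if true then (let y = false in 1) else ((\z.3) true))) (let w = true in (if true then false else w)))
step 4: [let@1] ((\x.(if true then (let y = false in 1) else ((\z.3) true))) (if true then false else true))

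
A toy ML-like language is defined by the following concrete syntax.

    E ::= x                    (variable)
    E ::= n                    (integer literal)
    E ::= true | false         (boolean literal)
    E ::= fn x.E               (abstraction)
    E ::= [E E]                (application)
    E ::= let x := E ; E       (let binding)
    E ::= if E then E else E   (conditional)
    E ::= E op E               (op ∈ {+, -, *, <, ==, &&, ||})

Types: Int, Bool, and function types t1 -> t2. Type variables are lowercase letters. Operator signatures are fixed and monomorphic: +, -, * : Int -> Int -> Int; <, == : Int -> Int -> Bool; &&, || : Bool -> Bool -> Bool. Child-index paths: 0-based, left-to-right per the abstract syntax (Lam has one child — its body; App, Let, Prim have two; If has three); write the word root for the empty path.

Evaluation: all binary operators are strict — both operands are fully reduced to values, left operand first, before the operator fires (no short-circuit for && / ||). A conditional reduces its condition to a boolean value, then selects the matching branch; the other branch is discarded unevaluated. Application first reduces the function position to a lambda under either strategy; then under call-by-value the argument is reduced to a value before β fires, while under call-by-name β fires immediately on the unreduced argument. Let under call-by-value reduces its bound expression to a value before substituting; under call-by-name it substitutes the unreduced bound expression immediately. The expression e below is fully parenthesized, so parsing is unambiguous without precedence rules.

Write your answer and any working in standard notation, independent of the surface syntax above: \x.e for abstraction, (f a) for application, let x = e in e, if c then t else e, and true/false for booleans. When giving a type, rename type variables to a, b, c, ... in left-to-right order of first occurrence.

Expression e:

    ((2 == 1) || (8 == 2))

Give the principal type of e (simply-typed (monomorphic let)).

Answer: Bool

Derivation:
  unify Int ~ Int
  unify Int ~ Int
  unify Bool ~ Bool
  unify Int ~ Int
  unify Int ~ Int
  unify Bool ~ Bool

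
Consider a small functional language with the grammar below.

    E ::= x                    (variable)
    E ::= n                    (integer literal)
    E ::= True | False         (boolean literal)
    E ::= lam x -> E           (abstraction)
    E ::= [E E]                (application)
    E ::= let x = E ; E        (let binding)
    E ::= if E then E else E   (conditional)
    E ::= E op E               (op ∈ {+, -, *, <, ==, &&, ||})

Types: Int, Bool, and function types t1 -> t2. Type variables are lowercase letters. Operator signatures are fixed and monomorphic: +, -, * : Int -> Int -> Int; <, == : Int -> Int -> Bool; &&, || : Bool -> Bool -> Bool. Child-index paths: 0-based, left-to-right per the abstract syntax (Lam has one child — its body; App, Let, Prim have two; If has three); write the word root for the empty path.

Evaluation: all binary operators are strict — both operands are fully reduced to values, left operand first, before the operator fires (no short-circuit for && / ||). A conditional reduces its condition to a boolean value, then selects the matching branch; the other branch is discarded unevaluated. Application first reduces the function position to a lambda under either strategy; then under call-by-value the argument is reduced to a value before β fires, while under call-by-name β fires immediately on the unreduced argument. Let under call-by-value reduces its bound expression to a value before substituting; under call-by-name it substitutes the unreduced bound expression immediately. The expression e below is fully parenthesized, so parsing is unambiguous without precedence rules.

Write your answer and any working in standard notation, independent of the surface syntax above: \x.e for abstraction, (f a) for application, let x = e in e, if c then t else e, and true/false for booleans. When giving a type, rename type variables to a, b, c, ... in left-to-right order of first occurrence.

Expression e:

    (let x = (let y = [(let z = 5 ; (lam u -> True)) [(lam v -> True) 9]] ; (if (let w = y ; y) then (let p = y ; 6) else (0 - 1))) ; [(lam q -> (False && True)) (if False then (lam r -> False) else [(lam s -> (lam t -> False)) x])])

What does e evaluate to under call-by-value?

Trace:
step 0: (let x = (let y = ((let z = 5 in (\u.true)) ((\v.true) 9)) in (if (let w = y in y) then (let p = y in 6) else (0 - 1))) in ((\q.(false && true)) (if false then (\r.false) else ((\s.(\t.false)) x))))
step 1: [let@0.0.0] (let x = (let y = ((\u.true) ((\v.true) 9)) in (if (let w = y in y) then (let p = y in 6) else (0 - 1))) in ((\q.(false && true)) (if false then (\r.false) else ((\s.(\t.false)) x))))
step 2: [beta@0.0.1] (let x = (let y = ((\u.true) true) in (if (let w = y in y) then (let p = y in 6) else (0 - 1))) in ((\q.(false && true)) (if false then (\r.false) else ((\s.(\t.false)) x))))
step 3: [beta@0.0] (let x = (let y = true in (if (let w = y in y) then (let p = y in 6) else (0 - 1))) in ((\q.(false && true)) (if false then (\r.false) else ((\s.(\t.false)) x))))
step 4: [let@0] (let x = (if (let w = true in true) then (let p = true in 6) else (0 - 1)) in ((\q.(false && true)) (if false then (\r.false) else ((\s.(\t.false)) x))))
step 5: [let@0.0] (let x = (if true then (let p = true in 6) else (0 - 1)) in ((\q.(false && true)) (if false then (\r.false) else ((\s.(\t.false)) x))))
step 6: [if@0] (let x = (let p = true in 6) in ((\q.(false && true)) (if false then (\r.false) else ((\s.(\t.false)) x))))
step 7: [let@0] (let x = 6 in ((\q.(false && true)) (if false then (\r.false) else ((\s.(\t.false)) x))))
step 8: [let@root] ((\q.(false && true)) (if false then (\r.false) else ((\s.(\t.false)) 6)))
step 9: [if@1] ((\q.(false && true)) ((\s.(\t.false)) 6))
step 10: [beta@1] ((\q.(false && true)) (\t.false))
step 11: [beta@root] (false && true)
step 12: [delta@root] false

Answer: false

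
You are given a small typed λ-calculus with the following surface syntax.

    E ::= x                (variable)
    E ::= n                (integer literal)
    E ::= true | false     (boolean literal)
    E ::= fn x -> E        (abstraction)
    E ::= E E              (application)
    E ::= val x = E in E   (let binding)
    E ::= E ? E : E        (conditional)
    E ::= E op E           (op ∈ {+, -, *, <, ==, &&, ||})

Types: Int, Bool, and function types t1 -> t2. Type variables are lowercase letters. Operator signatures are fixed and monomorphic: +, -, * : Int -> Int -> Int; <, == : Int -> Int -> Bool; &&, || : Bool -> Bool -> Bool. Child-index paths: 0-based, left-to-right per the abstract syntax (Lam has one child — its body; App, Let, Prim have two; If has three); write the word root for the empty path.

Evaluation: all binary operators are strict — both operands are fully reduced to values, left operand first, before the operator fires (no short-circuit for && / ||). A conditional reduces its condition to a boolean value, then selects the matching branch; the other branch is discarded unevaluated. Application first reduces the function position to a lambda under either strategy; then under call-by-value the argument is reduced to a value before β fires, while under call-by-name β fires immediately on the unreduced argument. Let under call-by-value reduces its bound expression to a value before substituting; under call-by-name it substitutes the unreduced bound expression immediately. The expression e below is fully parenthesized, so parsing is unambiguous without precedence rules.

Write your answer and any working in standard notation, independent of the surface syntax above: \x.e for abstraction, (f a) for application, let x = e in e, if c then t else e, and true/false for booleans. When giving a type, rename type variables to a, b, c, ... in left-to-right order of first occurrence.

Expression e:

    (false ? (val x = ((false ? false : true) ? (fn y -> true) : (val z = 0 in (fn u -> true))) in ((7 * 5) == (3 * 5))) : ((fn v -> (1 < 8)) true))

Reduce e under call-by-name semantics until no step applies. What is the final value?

Derivation:
step 0: (if false then (let x = (if (if false then false else true) then (\y.true) else (let z = 0 in (\u.true))) in ((7 * 5) == (3 * 5))) else ((\v.(1 < 8)) true))
step 1: [if@root] ((\v.(1 < 8)) true)
step 2: [beta@root] (1 < 8)
step 3: [delta@root] true

Answer: true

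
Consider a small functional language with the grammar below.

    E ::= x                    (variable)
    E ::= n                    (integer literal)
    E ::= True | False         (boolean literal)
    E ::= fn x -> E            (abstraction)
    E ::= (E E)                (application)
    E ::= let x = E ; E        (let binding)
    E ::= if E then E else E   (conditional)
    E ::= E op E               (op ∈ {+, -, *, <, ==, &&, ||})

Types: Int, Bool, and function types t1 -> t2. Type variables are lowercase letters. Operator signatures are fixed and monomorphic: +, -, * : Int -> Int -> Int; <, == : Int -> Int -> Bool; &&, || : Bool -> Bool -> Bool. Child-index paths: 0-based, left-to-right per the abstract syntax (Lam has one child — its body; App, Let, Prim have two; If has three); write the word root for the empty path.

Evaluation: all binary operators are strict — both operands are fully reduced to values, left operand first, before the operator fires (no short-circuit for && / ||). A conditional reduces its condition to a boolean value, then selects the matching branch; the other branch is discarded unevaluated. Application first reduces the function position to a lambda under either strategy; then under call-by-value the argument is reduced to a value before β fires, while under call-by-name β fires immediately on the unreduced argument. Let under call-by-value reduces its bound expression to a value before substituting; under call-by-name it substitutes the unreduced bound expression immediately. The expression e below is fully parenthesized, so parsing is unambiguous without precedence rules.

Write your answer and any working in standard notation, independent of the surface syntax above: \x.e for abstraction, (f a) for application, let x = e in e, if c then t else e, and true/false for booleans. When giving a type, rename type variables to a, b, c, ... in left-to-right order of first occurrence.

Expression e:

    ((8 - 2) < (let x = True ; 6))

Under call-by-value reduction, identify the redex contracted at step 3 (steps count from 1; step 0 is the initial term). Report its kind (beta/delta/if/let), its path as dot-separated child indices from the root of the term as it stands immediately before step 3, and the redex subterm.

Answer: delta at root : (6 < 6)

Derivation:
step 0: ((8 - 2) < (let x = true in 6))
step 1: [delta@0] (6 < (let x = true in 6))
step 2: [let@1] (6 < 6)
step 3: [delta@root] false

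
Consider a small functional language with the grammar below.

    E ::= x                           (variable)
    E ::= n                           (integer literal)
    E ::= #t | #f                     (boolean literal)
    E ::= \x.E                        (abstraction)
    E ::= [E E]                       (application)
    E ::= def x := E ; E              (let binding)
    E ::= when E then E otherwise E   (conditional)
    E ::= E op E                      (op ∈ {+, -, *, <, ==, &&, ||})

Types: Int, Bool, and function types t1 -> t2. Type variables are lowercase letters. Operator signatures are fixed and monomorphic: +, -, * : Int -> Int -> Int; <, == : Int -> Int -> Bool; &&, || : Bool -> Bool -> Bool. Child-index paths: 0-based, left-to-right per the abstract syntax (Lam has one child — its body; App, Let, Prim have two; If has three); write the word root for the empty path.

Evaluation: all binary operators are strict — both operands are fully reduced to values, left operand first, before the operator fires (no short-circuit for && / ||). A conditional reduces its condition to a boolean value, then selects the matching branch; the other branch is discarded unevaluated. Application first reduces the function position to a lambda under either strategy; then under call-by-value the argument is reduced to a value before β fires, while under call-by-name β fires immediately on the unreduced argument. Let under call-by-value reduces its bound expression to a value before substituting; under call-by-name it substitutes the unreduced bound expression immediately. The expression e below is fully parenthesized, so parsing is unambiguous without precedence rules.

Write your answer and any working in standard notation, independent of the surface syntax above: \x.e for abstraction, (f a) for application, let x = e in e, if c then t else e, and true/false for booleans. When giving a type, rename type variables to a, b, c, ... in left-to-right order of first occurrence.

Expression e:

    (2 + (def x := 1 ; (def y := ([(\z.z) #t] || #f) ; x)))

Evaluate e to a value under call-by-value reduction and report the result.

Answer: 3

Derivation:
step 0: (2 + (let x = 1 in (let y = (((\z.z) true) || false) in x)))
step 1: [let@1] (2 + (let y = (((\z.z) true) || false) in 1))
step 2: [beta@1.0.0] (2 + (let y = (true || false) in 1))
step 3: [delta@1.0] (2 + (let y = true in 1))
step 4: [let@1] (2 + 1)
step 5: [delta@root] 3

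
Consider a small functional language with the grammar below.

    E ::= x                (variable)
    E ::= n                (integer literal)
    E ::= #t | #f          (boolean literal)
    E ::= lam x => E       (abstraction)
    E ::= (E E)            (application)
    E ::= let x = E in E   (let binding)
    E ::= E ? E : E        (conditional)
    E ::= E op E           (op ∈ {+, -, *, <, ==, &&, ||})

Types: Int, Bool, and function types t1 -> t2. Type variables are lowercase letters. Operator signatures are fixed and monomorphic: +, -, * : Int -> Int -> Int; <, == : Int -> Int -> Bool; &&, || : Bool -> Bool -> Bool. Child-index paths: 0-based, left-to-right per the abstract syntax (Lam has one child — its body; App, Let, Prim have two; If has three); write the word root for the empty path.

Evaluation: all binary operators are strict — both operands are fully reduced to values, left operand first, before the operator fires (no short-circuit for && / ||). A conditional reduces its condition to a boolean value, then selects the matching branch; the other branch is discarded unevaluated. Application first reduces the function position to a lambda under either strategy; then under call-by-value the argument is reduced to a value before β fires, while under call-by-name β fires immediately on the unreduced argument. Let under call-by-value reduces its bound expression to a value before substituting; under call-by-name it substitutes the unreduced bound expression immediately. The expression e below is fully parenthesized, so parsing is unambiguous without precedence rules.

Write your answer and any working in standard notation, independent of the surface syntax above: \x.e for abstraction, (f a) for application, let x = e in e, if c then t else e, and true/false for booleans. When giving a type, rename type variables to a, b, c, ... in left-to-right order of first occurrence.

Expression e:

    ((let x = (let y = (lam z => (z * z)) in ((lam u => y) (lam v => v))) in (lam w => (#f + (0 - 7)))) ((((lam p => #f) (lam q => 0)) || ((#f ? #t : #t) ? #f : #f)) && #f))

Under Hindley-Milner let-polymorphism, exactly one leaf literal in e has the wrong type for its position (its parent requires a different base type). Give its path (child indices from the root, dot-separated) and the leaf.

Answer: 0.1.0.0 : false

Working:
z : a
  unify a ~ Int
z : Int
  unify Int ~ Int
\z._ : Int -> Int
let y : Int -> Int
y : Int -> Int
\u._ : b -> Int -> Int
v : c
\v._ : c -> c
  unify b -> Int -> Int ~ (c -> c) -> d
  unify b ~ c -> c
  unify Int -> Int ~ d
_ _ : Int -> Int
let x : Int -> Int
  unify Bool ~ Int
  FAIL: mismatch Bool ~ Int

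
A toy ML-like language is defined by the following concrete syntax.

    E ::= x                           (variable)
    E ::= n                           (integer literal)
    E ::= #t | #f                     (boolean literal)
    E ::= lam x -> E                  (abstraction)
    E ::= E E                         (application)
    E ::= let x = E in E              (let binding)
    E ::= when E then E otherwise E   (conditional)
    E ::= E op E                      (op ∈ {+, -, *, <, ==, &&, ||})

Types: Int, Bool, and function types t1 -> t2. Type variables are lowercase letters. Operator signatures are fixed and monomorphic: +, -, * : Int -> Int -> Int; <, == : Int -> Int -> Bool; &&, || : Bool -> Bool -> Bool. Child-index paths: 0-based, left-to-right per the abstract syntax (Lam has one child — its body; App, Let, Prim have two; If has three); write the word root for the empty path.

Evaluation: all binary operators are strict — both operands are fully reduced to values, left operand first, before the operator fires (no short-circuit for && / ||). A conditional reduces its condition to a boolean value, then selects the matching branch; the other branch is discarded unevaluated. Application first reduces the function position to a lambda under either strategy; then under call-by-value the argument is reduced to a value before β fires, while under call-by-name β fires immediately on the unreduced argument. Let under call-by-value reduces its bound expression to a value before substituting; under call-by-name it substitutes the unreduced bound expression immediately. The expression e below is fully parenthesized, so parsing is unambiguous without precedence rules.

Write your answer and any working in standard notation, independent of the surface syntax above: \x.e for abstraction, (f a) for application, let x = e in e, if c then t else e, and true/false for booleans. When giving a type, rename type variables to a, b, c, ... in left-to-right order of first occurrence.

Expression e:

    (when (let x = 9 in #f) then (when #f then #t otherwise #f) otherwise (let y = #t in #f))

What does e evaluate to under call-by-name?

Answer: false

Derivation:
step 0: (if (let x = 9 in false) then (if false then true else false) else (let y = true in false))
step 1: [let@0] (if false then (if false then true else false) else (let y = true in false))
step 2: [if@root] (let y = true in false)
step 3: [let@root] false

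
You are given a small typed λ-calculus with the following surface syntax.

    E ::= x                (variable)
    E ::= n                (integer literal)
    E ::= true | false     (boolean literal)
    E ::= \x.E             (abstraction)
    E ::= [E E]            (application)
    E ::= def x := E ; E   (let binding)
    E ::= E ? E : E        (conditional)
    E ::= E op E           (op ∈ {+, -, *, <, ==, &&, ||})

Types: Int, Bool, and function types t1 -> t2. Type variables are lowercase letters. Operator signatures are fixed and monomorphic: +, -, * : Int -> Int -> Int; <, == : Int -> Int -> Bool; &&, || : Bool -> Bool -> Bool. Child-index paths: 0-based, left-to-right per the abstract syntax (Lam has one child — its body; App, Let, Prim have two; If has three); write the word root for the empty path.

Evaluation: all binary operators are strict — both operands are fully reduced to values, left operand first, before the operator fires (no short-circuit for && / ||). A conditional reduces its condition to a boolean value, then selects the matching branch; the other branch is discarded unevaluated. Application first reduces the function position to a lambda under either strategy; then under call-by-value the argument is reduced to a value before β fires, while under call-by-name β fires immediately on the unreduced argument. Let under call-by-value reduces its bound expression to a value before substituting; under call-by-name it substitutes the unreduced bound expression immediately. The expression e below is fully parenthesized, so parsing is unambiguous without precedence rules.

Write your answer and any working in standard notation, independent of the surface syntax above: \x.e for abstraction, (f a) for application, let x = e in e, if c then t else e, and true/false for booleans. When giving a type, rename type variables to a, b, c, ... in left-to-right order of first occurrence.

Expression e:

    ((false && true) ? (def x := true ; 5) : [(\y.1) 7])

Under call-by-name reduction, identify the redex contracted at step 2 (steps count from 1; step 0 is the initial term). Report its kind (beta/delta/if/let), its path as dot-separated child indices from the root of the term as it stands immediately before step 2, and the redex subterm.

Answer: if at root : (if false then (let x = true in 5) else ((\y.1) 7))

Trace:
step 0: (if (false && true) then (let x = true in 5) else ((\y.1) 7))
step 1: [delta@0] (if false then (let x = true in 5) else ((\y.1) 7))
step 2: [if@root] ((\y.1) 7)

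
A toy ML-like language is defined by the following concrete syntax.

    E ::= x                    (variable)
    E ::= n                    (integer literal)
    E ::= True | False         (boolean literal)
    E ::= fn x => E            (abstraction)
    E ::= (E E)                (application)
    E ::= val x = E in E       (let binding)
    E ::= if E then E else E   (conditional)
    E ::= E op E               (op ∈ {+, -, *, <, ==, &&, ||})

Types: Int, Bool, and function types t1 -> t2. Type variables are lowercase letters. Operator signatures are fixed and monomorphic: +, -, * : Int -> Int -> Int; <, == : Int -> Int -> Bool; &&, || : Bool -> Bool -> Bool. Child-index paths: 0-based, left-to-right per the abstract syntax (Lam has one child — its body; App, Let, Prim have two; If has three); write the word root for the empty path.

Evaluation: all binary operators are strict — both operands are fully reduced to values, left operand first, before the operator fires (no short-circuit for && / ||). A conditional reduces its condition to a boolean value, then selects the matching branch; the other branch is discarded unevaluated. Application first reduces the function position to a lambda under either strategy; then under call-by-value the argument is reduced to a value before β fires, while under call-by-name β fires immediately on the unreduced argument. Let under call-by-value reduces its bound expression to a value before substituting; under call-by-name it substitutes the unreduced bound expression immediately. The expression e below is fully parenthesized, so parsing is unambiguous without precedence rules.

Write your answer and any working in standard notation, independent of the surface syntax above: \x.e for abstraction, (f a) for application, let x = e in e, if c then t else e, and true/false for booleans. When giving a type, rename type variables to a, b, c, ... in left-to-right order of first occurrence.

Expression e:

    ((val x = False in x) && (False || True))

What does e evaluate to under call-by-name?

Answer: false

Working:
step 0: ((let x = false in x) && (false || true))
step 1: [let@0] (false && (false || true))
step 2: [delta@1] (false && true)
step 3: [delta@root] false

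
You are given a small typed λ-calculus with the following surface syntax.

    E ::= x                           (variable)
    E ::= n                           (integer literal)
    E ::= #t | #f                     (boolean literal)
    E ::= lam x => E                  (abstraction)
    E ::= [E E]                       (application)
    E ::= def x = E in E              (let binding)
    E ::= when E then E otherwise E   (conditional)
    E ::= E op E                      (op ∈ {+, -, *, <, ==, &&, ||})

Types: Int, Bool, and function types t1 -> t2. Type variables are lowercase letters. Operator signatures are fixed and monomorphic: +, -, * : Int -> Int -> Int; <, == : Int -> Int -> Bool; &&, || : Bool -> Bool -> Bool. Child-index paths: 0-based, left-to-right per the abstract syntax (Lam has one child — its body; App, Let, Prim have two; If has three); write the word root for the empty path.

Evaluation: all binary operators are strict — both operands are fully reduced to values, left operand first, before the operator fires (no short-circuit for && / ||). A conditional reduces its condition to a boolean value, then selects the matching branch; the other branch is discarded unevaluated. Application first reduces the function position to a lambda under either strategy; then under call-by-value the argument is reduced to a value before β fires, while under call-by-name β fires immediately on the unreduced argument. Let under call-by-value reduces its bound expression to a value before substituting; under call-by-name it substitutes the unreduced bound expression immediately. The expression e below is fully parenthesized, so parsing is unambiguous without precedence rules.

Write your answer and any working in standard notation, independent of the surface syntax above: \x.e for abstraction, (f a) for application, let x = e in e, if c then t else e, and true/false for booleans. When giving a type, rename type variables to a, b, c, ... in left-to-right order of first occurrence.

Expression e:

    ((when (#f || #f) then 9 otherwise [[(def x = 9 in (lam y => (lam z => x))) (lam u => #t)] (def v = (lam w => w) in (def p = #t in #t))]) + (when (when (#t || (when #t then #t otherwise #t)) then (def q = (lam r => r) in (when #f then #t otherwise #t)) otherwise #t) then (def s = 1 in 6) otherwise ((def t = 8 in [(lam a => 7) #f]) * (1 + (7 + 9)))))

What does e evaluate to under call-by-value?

Working:
step 0: ((if (false || false) then 9 else (((let x = 9 in (\y.(\z.x))) (\u.true)) (let v = (\w.w) in (let p = true in true)))) + (if (if (true || (if true then true else true)) then (let q = (\r.r) in (if false then true else true)) else true) then (let s = 1 in 6) else ((let t = 8 in ((\a.7) false)) * (1 + (7 + 9)))))
step 1: [delta@0.0] ((if false then 9 else (((let x = 9 in (\y.(\z.x))) (\u.true)) (let v = (\w.w) in (let p = true in true)))) + (if (if (true || (if true then true else true)) then (let q = (\r.r) in (if false then true else true)) else true) then (let s = 1 in 6) else ((let t = 8 in ((\a.7) false)) * (1 + (7 + 9)))))
step 2: [if@0] ((((let x = 9 in (\y.(\z.x))) (\u.true)) (let v = (\w.w) in (let p = true in true))) + (if (if (true || (if true then true else true)) then (let q = (\r.r) in (if false then true else true)) else true) then (let s = 1 in 6) else ((let t = 8 in ((\a.7) false)) * (1 + (7 + 9)))))
step 3: [let@0.0.0] ((((\y.(\z.9)) (\u.true)) (let v = (\w.w) in (let p = true in true))) + (if (if (true || (if true then true else true)) then (let q = (\r.r) in (if false then true else true)) else true) then (let s = 1 in 6) else ((let t = 8 in ((\a.7) false)) * (1 + (7 + 9)))))
step 4: [beta@0.0] (((\z.9) (let v = (\w.w) in (let p = true in true))) + (if (if (true || (if true then true else true)) then (let q = (\r.r) in (if false then true else true)) else true) then (let s = 1 in 6) else ((let t = 8 in ((\a.7) false)) * (1 + (7 + 9)))))
step 5: [let@0.1] (((\z.9) (let p = true in true)) + (if (if (true || (if true then true else true)) then (let q = (\r.r) in (if false then true else true)) else true) then (let s = 1 in 6) else ((let t = 8 in ((\a.7) false)) * (1 + (7 + 9)))))
step 6: [let@0.1] (((\z.9) true) + (if (if (true || (if true then true else true)) then (let q = (\r.r) in (if false then true else true)) else true) then (let s = 1 in 6) else ((let t = 8 in ((\a.7) false)) * (1 + (7 + 9)))))
step 7: [beta@0] (9 + (if (if (true || (if true then true else true)) then (let q = (\r.r) in (if false then true else true)) else true) then (let s = 1 in 6) else ((let t = 8 in ((\a.7) false)) * (1 + (7 + 9)))))
step 8: [if@1.0.0.1] (9 + (if (if (true || true) then (let q = (\r.r) in (if false then true else true)) else true) then (let s = 1 in 6) else ((let t = 8 in ((\a.7) false)) * (1 + (7 + 9)))))
step 9: [delta@1.0.0] (9 + (if (if true then (let q = (\r.r) in (if false then true else true)) else true) then (let s = 1 in 6) else ((let t = 8 in ((\a.7) false)) * (1 + (7 + 9)))))
step 10: [if@1.0] (9 + (if (let q = (\r.r) in (if false then true else true)) then (let s = 1 in 6) else ((let t = 8 in ((\a.7) false)) * (1 + (7 + 9)))))
step 11: [let@1.0] (9 + (if (if false then true else true) then (let s = 1 in 6) else ((let t = 8 in ((\a.7) false)) * (1 + (7 + 9)))))
step 12: [if@1.0] (9 + (if true then (let s = 1 in 6) else ((let t = 8 in ((\a.7) false)) * (1 + (7 + 9)))))
step 13: [if@1] (9 + (let s = 1 in 6))
step 14: [let@1] (9 + 6)
step 15: [delta@root] 15

Answer: 15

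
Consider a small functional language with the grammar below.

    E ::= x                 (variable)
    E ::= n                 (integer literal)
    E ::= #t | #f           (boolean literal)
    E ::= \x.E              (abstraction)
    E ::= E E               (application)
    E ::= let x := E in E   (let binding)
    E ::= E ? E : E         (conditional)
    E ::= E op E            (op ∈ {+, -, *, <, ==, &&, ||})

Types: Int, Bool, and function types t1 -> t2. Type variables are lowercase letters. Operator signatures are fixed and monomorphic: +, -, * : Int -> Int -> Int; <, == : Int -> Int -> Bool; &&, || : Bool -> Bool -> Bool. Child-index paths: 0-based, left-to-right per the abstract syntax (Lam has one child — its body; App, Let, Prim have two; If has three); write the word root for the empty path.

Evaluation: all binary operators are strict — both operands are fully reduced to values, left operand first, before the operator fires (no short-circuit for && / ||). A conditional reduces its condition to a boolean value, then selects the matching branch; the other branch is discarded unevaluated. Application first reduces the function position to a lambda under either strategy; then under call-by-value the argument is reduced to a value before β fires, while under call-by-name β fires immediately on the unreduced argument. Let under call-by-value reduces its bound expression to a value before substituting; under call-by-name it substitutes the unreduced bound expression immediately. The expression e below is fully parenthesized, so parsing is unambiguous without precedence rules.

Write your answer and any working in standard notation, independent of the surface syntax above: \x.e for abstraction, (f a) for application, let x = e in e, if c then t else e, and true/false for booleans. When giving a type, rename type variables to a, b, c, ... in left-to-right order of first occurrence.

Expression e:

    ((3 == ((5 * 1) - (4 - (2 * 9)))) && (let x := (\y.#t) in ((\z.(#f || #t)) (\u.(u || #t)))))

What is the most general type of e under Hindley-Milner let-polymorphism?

Trace:
  unify Int ~ Int
  unify Int ~ Int
  unify Int ~ Int
  unify Int ~ Int
  unify Int ~ Int
  unify Int ~ Int
  unify Int ~ Int
  unify Int ~ Int
  unify Int ~ Int
  unify Int ~ Int
  unify Bool ~ Bool
\y._ : a -> Bool
let x : forall. a -> Bool
  unify Bool ~ Bool
  unify Bool ~ Bool
\z._ : b -> Bool
u : c
  unify c ~ Bool
  unify Bool ~ Bool
\u._ : Bool -> Bool
  unify b -> Bool ~ (Bool -> Bool) -> d
  unify b ~ Bool -> Bool
  unify Bool ~ d
_ _ : Bool
  unify Bool ~ Bool

Answer: Bool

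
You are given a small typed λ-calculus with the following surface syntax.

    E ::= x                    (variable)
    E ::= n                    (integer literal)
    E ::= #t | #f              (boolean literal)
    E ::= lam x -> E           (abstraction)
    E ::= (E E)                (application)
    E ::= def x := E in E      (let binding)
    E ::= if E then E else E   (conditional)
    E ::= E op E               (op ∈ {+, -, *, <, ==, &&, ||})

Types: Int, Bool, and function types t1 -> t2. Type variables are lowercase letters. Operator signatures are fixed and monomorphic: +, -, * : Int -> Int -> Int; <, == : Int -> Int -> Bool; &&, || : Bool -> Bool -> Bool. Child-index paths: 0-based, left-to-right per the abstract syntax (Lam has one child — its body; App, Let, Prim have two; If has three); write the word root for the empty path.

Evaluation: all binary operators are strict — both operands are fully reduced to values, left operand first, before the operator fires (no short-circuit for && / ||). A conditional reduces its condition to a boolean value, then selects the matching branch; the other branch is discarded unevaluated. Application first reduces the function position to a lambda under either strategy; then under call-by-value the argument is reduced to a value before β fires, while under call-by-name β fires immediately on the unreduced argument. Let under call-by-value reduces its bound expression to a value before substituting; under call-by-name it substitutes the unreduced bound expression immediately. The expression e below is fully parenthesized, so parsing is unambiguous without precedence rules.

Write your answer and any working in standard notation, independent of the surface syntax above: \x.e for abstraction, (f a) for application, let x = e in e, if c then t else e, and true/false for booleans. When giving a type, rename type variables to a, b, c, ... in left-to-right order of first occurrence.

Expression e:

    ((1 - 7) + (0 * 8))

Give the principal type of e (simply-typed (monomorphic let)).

Trace:
  unify Int ~ Int
  unify Int ~ Int
  unify Int ~ Int
  unify Int ~ Int
  unify Int ~ Int
  unify Int ~ Int

Answer: Int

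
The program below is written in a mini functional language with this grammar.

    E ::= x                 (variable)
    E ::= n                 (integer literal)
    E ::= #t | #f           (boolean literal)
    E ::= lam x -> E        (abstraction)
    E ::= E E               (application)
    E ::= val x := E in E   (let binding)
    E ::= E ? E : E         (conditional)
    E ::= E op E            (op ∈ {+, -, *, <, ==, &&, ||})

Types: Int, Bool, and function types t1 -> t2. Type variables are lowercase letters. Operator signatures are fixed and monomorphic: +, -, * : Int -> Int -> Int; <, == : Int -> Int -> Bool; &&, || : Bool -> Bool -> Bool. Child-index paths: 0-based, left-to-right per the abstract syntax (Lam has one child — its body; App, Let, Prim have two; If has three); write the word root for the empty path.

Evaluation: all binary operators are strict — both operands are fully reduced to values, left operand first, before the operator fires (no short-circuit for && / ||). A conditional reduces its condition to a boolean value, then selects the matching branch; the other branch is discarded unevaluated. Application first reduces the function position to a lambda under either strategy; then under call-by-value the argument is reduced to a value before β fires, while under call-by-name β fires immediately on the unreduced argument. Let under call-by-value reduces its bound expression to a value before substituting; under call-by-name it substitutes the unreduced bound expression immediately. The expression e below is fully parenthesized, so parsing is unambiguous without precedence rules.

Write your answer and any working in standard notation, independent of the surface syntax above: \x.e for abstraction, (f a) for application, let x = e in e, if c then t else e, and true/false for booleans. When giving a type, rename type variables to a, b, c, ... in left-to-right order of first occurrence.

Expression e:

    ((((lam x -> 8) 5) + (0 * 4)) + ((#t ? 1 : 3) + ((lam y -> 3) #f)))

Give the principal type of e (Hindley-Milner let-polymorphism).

Answer: Int

Trace:
\x._ : a -> Int
  unify a -> Int ~ Int -> b
  unify a ~ Int
  unify Int ~ b
_ _ : Int
  unify Int ~ Int
  unify Int ~ Int
  unify Int ~ Int
  unify Int ~ Int
  unify Int ~ Int
  unify Bool ~ Bool
  unify Int ~ Int
  unify Int ~ Int
\y._ : c -> Int
  unify c -> Int ~ Bool -> d
  unify c ~ Bool
  unify Int ~ d
_ _ : Int
  unify Int ~ Int
  unify Int ~ Int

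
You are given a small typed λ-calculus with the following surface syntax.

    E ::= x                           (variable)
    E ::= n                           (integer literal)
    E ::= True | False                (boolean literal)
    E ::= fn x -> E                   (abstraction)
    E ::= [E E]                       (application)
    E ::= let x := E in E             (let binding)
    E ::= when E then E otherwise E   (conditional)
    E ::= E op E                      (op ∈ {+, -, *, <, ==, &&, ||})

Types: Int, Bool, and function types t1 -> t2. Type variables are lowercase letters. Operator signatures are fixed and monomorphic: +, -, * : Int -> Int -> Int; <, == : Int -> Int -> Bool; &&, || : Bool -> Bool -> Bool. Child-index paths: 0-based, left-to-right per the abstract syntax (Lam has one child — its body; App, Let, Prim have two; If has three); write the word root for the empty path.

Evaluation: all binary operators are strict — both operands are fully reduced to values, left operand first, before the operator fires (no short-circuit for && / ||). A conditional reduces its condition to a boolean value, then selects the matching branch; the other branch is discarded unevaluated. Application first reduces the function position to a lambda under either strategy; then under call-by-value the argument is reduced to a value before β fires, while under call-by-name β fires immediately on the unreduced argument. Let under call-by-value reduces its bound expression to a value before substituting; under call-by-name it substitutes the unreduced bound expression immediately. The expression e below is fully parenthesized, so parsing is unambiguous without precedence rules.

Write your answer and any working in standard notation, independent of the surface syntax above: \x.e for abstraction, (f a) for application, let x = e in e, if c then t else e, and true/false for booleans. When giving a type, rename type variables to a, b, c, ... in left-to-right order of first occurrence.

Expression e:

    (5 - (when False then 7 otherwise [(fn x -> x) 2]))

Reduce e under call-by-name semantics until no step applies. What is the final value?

Trace:
step 0: (5 - (if false then 7 else ((\x.x) 2)))
step 1: [if@1] (5 - ((\x.x) 2))
step 2: [beta@1] (5 - 2)
step 3: [delta@root] 3

Answer: 3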